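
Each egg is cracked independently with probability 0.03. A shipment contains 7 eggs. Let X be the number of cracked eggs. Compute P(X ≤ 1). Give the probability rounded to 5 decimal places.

0.98291

X ~ Binomial(7, 0.03); P(X ≤ 1) = Σ C(7,k) p^k (1−p)^(7−k) over k:
  k=0: C(7,0)·0.03^0·0.97^7 = 0.8079828
  k=1: C(7,1)·0.03^1·0.97^6 = 0.1749241
Total = 0.9829070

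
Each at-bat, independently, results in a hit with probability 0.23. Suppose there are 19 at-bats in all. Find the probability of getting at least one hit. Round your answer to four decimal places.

0.9930

P(at least one) = 1 − P(none) = 1 − (1 − 0.23)^19
= 1 − 0.006971 = 0.993029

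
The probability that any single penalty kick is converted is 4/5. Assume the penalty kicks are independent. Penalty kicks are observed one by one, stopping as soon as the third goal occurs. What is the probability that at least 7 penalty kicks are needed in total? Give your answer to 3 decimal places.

0.017

Needing more than 6 penalty kicks ⇔ fewer than 3 successes in the first 6. With X ~ Binomial(6, 0.80), P(Y > 6) = P(X ≤ 2).
  k=0: C(6,0)·0.80^0·0.20^6 = 0.00006
  k=1: C(6,1)·0.80^1·0.20^5 = 0.00154
  k=2: C(6,2)·0.80^2·0.20^4 = 0.01536
P(X ≤ 2) = 0.01696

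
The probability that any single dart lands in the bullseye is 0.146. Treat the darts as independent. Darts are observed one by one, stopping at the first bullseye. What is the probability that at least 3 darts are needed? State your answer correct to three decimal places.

0.729

Y = number of darts to the first success; geometric, p = 0.146.
P(Y > 2) = P(first 2 all fail) = (1−p)^2 = 0.72932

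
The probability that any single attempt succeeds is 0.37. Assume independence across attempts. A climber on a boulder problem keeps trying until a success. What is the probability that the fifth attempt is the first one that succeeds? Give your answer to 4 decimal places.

Geometric (trials to first success), p = 0.37.
P(Y = 5) = (1−p)^4 · p = 0.15753 · 0.37 = 0.058286

0.0583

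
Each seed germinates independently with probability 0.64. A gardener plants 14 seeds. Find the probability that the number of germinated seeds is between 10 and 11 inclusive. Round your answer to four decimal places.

0.3192

X ~ Binomial(14, 0.64); P(10 ≤ X ≤ 11) = Σ C(14,k) p^k (1−p)^(14−k) over k:
  k=10: C(14,10)·0.64^10·0.36^4 = 0.193840
  k=11: C(14,11)·0.64^11·0.36^3 = 0.125311
Total = 0.319151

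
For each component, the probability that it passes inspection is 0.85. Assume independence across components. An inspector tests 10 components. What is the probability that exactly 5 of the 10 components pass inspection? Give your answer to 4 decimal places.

X ~ Binomial(n=10, p=0.85).
P(X=5) = C(10,5) · p^5 · (1−p)^5
= 252 · 0.44371 · 7.5937e-05 = 0.008491

0.0085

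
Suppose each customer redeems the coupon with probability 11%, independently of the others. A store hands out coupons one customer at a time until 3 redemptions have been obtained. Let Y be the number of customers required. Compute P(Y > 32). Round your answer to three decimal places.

Needing more than 32 customers ⇔ fewer than 3 successes in the first 32. With X ~ Binomial(32, 0.11), P(Y > 32) = P(X ≤ 2).
  k=0: C(32,0)·0.11^0·0.89^32 = 0.02401
  k=1: C(32,1)·0.11^1·0.89^31 = 0.09498
  k=2: C(32,2)·0.11^2·0.89^30 = 0.18196
P(X ≤ 2) = 0.30095

0.301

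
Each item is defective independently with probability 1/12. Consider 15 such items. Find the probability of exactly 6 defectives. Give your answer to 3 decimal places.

0.001

X ~ Binomial(n=15, p=0.083333).
P(X=6) = C(15,6) · p^6 · (1−p)^9
= 5005 · 3.349e-07 · 0.45699 = 0.00077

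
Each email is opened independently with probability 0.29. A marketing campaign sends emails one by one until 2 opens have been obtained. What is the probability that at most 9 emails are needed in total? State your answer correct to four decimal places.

0.7856

Finishing within 9 emails ⇔ at least 2 successes in the first 9. With X ~ Binomial(9, 0.29), P(Y ≤ 9) = 1 − P(X ≤ 1).
  k=0: C(9,0)·0.29^0·0.71^9 = 0.045849
  k=1: C(9,1)·0.29^1·0.71^8 = 0.168542
1 − 0.214390 = 0.785610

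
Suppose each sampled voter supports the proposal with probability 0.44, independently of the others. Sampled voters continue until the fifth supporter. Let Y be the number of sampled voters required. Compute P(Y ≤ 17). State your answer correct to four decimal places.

0.9301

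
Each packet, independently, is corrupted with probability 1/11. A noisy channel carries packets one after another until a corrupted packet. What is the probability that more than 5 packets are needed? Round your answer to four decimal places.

Y = number of packets to the first success; geometric, p = 0.090909.
P(Y > 5) = P(first 5 all fail) = (1−p)^5 = 0.620921

0.6209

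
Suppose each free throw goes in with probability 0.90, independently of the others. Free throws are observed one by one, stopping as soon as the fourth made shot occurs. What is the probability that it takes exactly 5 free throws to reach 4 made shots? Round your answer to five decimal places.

Y = trial on which the fourth success occurs; negative binomial, r=4, p=0.90.
P(Y=5) = C(4,3) · p^4 · (1−p)^1
= 4 · 0.6561 · 0.1 = 0.2624400

0.26244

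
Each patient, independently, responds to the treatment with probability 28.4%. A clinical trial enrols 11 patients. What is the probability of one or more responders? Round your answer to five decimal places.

P(at least one) = 1 − P(none) = 1 − (1 − 0.284)^11
= 1 − 0.0253538 = 0.9746462

0.97465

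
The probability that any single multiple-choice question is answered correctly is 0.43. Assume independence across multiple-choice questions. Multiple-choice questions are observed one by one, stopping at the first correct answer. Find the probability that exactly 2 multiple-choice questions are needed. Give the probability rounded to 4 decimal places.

Geometric (trials to first success), p = 0.43.
P(Y = 2) = (1−p)^1 · p = 0.57 · 0.43 = 0.245100

0.2451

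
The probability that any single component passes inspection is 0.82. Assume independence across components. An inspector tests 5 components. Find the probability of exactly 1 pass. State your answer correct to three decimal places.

0.004

X ~ Binomial(n=5, p=0.82).
P(X=1) = C(5,1) · p^1 · (1−p)^4
= 5 · 0.82 · 0.0010498 = 0.00430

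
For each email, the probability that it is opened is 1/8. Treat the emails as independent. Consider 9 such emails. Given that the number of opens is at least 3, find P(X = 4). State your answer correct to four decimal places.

0.1717

X ~ Binomial(9, 0.125). Want P(X=4 | X≥3) = P(X=4) / P(X≥3).
P(X=4) = C(9,4)·0.125^4·0.875^5 = 0.015778
P(X≥3) = 1 − 0.300658 − 0.386560 − 0.220891 = 0.091891
Ratio = 0.015778 / 0.091891 = 0.171704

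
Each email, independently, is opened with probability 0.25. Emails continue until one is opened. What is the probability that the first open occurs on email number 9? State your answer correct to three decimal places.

Geometric (trials to first success), p = 0.25.
P(Y = 9) = (1−p)^8 · p = 0.10011 · 0.25 = 0.02503

0.025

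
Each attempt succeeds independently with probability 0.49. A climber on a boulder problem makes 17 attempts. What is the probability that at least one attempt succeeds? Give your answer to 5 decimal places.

P(at least one) = 1 − P(none) = 1 − (1 − 0.49)^17
= 1 − 0.0000107 = 0.9999893

0.99999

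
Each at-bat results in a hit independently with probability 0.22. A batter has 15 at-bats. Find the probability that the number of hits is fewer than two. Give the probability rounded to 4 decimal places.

0.1259

X ~ Binomial(15, 0.22); P(X ≤ 1) = Σ C(15,k) p^k (1−p)^(15−k) over k:
  k=0: C(15,0)·0.22^0·0.78^15 = 0.024067
  k=1: C(15,1)·0.22^1·0.78^14 = 0.101821
Total = 0.125888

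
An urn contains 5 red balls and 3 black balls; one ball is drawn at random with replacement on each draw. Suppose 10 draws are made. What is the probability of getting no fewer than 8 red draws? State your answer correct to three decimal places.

X ~ Binomial(10, 0.625); P(X ≥ 8) = Σ C(10,k) p^k (1−p)^(10−k) over k:
  k=8: C(10,8)·0.625^8·0.375^2 = 0.14734
  k=9: C(10,9)·0.625^9·0.375^1 = 0.05457
  k=10: C(10,10)·0.625^10·0.375^0 = 0.00909
Total = 0.21100

0.211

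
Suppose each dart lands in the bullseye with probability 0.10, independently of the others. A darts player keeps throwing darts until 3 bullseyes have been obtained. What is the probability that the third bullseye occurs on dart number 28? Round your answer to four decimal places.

0.0252

Y = trial on which the third success occurs; negative binomial, r=3, p=0.10.
P(Y=28) = C(27,2) · p^3 · (1−p)^25
= 351 · 0.001 · 0.07179 = 0.025198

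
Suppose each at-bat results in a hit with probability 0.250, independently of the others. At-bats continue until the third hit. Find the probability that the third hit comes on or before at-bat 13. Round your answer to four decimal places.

0.6674

Finishing within 13 at-bats ⇔ at least 3 successes in the first 13. With X ~ Binomial(13, 0.25), P(Y ≤ 13) = 1 − P(X ≤ 2).
  k=0: C(13,0)·0.25^0·0.75^13 = 0.023757
  k=1: C(13,1)·0.25^1·0.75^12 = 0.102948
  k=2: C(13,2)·0.25^2·0.75^11 = 0.205896
1 − 0.332602 = 0.667398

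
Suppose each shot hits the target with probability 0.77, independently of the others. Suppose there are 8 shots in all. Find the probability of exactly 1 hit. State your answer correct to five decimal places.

X ~ Binomial(n=8, p=0.77).
P(X=1) = C(8,1) · p^1 · (1−p)^7
= 8 · 0.77 · 3.4048e-05 = 0.0002097

0.00021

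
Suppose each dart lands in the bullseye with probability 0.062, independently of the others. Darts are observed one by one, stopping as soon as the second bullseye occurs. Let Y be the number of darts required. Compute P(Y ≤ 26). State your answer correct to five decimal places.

0.48523

Finishing within 26 darts ⇔ at least 2 successes in the first 26. With X ~ Binomial(26, 0.062), P(Y ≤ 26) = 1 − P(X ≤ 1).
  k=0: C(26,0)·0.062^0·0.938^26 = 0.1893537
  k=1: C(26,1)·0.062^1·0.938^25 = 0.3254138
1 − 0.5147675 = 0.4852325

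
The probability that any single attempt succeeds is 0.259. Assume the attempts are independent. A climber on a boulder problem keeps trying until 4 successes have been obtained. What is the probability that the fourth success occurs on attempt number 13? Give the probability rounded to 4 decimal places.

Y = trial on which the fourth success occurs; negative binomial, r=4, p=0.259.
P(Y=13) = C(12,3) · p^4 · (1−p)^9
= 220 · 0.0044999 · 0.067354 = 0.066678

0.0667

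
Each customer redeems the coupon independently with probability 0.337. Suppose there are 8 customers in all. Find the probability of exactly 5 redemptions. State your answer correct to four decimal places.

0.0709

X ~ Binomial(n=8, p=0.337).
P(X=5) = C(8,5) · p^5 · (1−p)^3
= 56 · 0.0043466 · 0.29143 = 0.070938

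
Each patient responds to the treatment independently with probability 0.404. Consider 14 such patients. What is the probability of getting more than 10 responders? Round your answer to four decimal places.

X ~ Binomial(14, 0.404); P(X ≥ 11) = Σ C(14,k) p^k (1−p)^(14−k) over k:
  k=11: C(14,11)·0.404^11·0.596^3 = 0.003606
  k=12: C(14,12)·0.404^12·0.596^2 = 0.000611
  k=13: C(14,13)·0.404^13·0.596^1 = 0.000064
  k=14: C(14,14)·0.404^14·0.596^0 = 0.000003
Total = 0.004284

0.0043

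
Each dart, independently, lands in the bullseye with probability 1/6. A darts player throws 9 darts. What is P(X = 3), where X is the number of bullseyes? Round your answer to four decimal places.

X ~ Binomial(n=9, p=0.166667).
P(X=3) = C(9,3) · p^3 · (1−p)^6
= 84 · 0.0046296 · 0.3349 = 0.130238

0.1302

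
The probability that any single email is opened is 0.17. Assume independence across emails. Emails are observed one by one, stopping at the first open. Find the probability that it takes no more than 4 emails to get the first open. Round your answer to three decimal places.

0.525

Y = number of emails to the first success; geometric, p = 0.17.
P(Y ≤ 4) = 1 − (1−p)^4 = 1 − 0.47458 = 0.52542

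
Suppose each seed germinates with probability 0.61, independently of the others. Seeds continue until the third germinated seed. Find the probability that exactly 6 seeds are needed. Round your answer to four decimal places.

0.1346

Y = trial on which the third success occurs; negative binomial, r=3, p=0.61.
P(Y=6) = C(5,2) · p^3 · (1−p)^3
= 10 · 0.22698 · 0.059319 = 0.134643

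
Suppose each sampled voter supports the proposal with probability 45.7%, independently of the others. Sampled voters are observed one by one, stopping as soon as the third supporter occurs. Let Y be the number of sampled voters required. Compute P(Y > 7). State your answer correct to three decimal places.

0.303

Needing more than 7 sampled voters ⇔ fewer than 3 successes in the first 7. With X ~ Binomial(7, 0.457), P(Y > 7) = P(X ≤ 2).
  k=0: C(7,0)·0.457^0·0.543^7 = 0.01392
  k=1: C(7,1)·0.457^1·0.543^6 = 0.08200
  k=2: C(7,2)·0.457^2·0.543^5 = 0.20704
P(X ≤ 2) = 0.30296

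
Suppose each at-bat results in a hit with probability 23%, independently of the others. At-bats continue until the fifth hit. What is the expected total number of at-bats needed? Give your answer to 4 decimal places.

Y = total at-bats until the fifth success; negative binomial with r=5, p=0.23.
E[Y] = r / p = 5 / 0.23 = 21.739130

21.7391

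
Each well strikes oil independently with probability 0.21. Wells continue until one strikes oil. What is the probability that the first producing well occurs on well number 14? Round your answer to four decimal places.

0.0098

Geometric (trials to first success), p = 0.21.
P(Y = 14) = (1−p)^13 · p = 0.046682 · 0.21 = 0.009803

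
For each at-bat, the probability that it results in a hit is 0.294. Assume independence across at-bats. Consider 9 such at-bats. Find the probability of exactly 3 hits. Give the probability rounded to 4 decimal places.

0.2643

X ~ Binomial(n=9, p=0.294).
P(X=3) = C(9,3) · p^3 · (1−p)^6
= 84 · 0.025412 · 0.12383 = 0.264332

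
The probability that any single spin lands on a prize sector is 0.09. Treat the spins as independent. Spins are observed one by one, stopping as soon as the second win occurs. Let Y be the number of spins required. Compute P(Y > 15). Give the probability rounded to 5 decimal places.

Needing more than 15 spins ⇔ fewer than 2 successes in the first 15. With X ~ Binomial(15, 0.09), P(Y > 15) = P(X ≤ 1).
  k=0: C(15,0)·0.09^0·0.91^15 = 0.2430082
  k=1: C(15,1)·0.09^1·0.91^14 = 0.3605066
P(X ≤ 1) = 0.6035148

0.60351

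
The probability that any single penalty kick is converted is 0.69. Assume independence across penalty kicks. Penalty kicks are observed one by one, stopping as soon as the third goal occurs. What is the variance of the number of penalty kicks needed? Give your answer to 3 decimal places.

1.953

Y = total penalty kicks until the third success; negative binomial with r=3, p=0.69.
Var(Y) = r(1−p)/p² = 3·0.31 / 0.69² = 1.95337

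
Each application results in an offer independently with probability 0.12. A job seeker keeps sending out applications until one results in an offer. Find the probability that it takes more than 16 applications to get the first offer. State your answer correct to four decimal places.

Y = number of applications to the first success; geometric, p = 0.12.
P(Y > 16) = P(first 16 all fail) = (1−p)^16 = 0.129337

0.1293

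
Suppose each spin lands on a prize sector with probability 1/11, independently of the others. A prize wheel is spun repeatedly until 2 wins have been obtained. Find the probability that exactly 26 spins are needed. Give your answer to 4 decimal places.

Y = trial on which the second success occurs; negative binomial, r=2, p=0.090909.
P(Y=26) = C(25,1) · p^2 · (1−p)^24
= 25 · 0.0082645 · 0.10153 = 0.020976

0.0210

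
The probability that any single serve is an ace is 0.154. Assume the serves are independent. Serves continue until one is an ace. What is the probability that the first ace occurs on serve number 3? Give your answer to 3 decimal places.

Geometric (trials to first success), p = 0.154.
P(Y = 3) = (1−p)^2 · p = 0.71572 · 0.154 = 0.11022

0.110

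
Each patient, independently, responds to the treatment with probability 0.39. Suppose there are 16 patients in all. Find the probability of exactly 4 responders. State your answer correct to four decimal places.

X ~ Binomial(n=16, p=0.39).
P(X=4) = C(16,4) · p^4 · (1−p)^12
= 1820 · 0.023134 · 0.0026543 = 0.111760

0.1118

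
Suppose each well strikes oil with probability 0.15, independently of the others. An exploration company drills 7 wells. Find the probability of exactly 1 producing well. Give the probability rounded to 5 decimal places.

X ~ Binomial(n=7, p=0.15).
P(X=1) = C(7,1) · p^1 · (1−p)^6
= 7 · 0.15 · 0.37715 = 0.3960070

0.39601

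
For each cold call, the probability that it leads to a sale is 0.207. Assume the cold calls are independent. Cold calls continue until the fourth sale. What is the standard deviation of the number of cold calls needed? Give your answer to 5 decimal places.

8.60392

Y = total cold calls until the fourth success; negative binomial with r=4, p=0.207.
SD(Y) = √[r(1−p)/p²] = √(74.0273985) = 8.6039176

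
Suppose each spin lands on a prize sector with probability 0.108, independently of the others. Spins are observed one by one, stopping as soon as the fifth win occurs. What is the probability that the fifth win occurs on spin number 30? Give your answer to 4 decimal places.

Y = trial on which the fifth success occurs; negative binomial, r=5, p=0.108.
P(Y=30) = C(29,4) · p^5 · (1−p)^25
= 23751 · 1.4693e-05 · 0.057428 = 0.020041

0.0200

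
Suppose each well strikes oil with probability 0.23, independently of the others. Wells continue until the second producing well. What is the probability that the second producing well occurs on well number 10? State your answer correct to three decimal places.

Y = trial on which the second success occurs; negative binomial, r=2, p=0.23.
P(Y=10) = C(9,1) · p^2 · (1−p)^8
= 9 · 0.0529 · 0.12357 = 0.05883

0.059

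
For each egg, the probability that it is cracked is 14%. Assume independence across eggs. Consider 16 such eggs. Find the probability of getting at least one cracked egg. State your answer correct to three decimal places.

P(at least one) = 1 − P(none) = 1 − (1 − 0.14)^16
= 1 − 0.08953 = 0.91047

0.910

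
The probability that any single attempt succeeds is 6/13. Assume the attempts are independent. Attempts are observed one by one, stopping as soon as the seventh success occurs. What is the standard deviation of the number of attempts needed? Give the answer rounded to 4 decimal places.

Y = total attempts until the seventh success; negative binomial with r=7, p=0.461538.
SD(Y) = √[r(1−p)/p²] = √(17.694444) = 4.206476

4.2065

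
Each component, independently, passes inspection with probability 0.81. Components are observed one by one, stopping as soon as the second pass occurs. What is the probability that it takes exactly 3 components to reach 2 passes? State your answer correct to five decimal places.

Y = trial on which the second success occurs; negative binomial, r=2, p=0.81.
P(Y=3) = C(2,1) · p^2 · (1−p)^1
= 2 · 0.6561 · 0.19 = 0.2493180

0.24932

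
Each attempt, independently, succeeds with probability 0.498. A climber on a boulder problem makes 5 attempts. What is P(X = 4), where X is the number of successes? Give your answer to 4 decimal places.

X ~ Binomial(n=5, p=0.498).
P(X=4) = C(5,4) · p^4 · (1−p)^1
= 5 · 0.061506 · 0.502 = 0.154380

0.1544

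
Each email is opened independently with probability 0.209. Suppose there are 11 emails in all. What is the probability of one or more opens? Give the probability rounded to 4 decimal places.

0.9242

P(at least one) = 1 − P(none) = 1 − (1 − 0.209)^11
= 1 − 0.075848 = 0.924152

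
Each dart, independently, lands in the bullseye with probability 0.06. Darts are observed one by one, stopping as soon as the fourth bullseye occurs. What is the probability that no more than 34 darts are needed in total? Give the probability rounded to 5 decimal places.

0.14456

Finishing within 34 darts ⇔ at least 4 successes in the first 34. With X ~ Binomial(34, 0.06), P(Y ≤ 34) = 1 − P(X ≤ 3).
  k=0: C(34,0)·0.06^0·0.94^34 = 0.1219964
  k=1: C(34,1)·0.06^1·0.94^33 = 0.2647581
  k=2: C(34,2)·0.06^2·0.94^32 = 0.2788410
  k=3: C(34,3)·0.06^3·0.94^31 = 0.1898492
1 − 0.8554448 = 0.1445552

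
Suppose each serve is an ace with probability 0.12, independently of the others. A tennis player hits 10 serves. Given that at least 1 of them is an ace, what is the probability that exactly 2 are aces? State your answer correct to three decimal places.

X ~ Binomial(10, 0.12). Want P(X=2 | X≥1) = P(X=2) / P(X≥1).
P(X=2) = C(10,2)·0.12^2·0.88^8 = 0.23304
P(X≥1) = 1 − 0.27850 = 0.72150
Ratio = 0.23304 / 0.72150 = 0.32300

0.323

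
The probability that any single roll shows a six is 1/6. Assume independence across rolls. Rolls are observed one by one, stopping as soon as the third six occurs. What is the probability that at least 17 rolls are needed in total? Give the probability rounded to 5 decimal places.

0.48679

Needing more than 16 rolls ⇔ fewer than 3 successes in the first 16. With X ~ Binomial(16, 0.166667), P(Y > 16) = P(X ≤ 2).
  k=0: C(16,0)·0.166667^0·0.833333^16 = 0.0540879
  k=1: C(16,1)·0.166667^1·0.833333^15 = 0.1730813
  k=2: C(16,2)·0.166667^2·0.833333^14 = 0.2596219
P(X ≤ 2) = 0.4867910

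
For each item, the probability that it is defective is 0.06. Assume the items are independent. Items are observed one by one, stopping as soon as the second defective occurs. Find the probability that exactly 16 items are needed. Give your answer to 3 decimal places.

Y = trial on which the second success occurs; negative binomial, r=2, p=0.06.
P(Y=16) = C(15,1) · p^2 · (1−p)^14
= 15 · 0.0036 · 0.42052 = 0.02271

0.023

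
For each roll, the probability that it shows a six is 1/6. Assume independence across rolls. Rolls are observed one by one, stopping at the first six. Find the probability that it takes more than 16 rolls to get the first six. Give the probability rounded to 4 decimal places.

Y = number of rolls to the first success; geometric, p = 0.166667.
P(Y > 16) = P(first 16 all fail) = (1−p)^16 = 0.054088

0.0541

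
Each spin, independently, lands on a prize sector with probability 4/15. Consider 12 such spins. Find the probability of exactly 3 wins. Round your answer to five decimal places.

0.25588

X ~ Binomial(n=12, p=0.266667).
P(X=3) = C(12,3) · p^3 · (1−p)^9
= 220 · 0.018963 · 0.061336 = 0.2558832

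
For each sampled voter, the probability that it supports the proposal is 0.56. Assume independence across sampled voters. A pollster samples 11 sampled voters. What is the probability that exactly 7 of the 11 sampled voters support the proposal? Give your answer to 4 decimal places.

X ~ Binomial(n=11, p=0.56).
P(X=7) = C(11,7) · p^7 · (1−p)^4
= 330 · 0.017271 · 0.037481 = 0.213619

0.2136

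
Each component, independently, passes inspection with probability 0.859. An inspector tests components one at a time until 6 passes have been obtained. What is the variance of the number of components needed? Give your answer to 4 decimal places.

Y = total components until the sixth success; negative binomial with r=6, p=0.859.
Var(Y) = r(1−p)/p² = 6·0.141 / 0.859² = 1.146526

1.1465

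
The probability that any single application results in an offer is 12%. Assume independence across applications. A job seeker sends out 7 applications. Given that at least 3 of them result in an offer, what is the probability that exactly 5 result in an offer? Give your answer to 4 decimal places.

0.0097

X ~ Binomial(7, 0.12). Want P(X=5 | X≥3) = P(X=5) / P(X≥3).
P(X=5) = C(7,5)·0.12^5·0.88^2 = 0.000405
P(X≥3) = 1 − 0.408676 − 0.390099 − 0.159586 = 0.041639
Ratio = 0.000405 / 0.041639 = 0.009718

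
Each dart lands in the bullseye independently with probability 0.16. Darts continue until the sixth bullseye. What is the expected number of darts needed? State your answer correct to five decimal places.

Y = total darts until the sixth success; negative binomial with r=6, p=0.16.
E[Y] = r / p = 6 / 0.16 = 37.5000000

37.50000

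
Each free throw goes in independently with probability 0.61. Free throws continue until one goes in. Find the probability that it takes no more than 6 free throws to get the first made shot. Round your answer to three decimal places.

0.996

Y = number of free throws to the first success; geometric, p = 0.61.
P(Y ≤ 6) = 1 − (1−p)^6 = 1 − 0.00352 = 0.99648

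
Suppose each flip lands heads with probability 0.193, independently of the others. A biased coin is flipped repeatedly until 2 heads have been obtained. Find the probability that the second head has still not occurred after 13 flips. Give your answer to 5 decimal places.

Needing more than 13 flips ⇔ fewer than 2 successes in the first 13. With X ~ Binomial(13, 0.193), P(Y > 13) = P(X ≤ 1).
  k=0: C(13,0)·0.193^0·0.807^13 = 0.0615681
  k=1: C(13,1)·0.193^1·0.807^12 = 0.1914181
P(X ≤ 1) = 0.2529863

0.25299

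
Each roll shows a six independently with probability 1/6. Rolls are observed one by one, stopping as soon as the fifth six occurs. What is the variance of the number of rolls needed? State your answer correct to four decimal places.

Y = total rolls until the fifth success; negative binomial with r=5, p=0.166667.
Var(Y) = r(1−p)/p² = 5·0.833333 / 0.166667² = 150.000000

150.0000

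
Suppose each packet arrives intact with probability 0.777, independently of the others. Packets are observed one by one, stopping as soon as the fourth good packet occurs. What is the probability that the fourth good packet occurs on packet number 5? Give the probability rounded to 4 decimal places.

0.3251

Y = trial on which the fourth success occurs; negative binomial, r=4, p=0.777.
P(Y=5) = C(4,3) · p^4 · (1−p)^1
= 4 · 0.36449 · 0.223 = 0.325124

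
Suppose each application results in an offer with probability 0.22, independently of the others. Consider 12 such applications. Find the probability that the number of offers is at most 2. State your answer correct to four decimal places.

0.4886

X ~ Binomial(12, 0.22); P(X ≤ 2) = Σ C(12,k) p^k (1−p)^(12−k) over k:
  k=0: C(12,0)·0.22^0·0.78^12 = 0.050715
  k=1: C(12,1)·0.22^1·0.78^11 = 0.171650
  k=2: C(12,2)·0.22^2·0.78^10 = 0.266278
Total = 0.488643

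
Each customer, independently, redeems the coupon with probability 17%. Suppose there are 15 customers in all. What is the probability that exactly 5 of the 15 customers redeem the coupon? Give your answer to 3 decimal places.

X ~ Binomial(n=15, p=0.17).
P(X=5) = C(15,5) · p^5 · (1−p)^10
= 3003 · 0.00014199 · 0.15516 = 0.06616

0.066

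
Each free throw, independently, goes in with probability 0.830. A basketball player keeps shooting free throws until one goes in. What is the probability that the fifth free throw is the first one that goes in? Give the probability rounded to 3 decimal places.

Geometric (trials to first success), p = 0.83.
P(Y = 5) = (1−p)^4 · p = 0.00083521 · 0.83 = 0.00069

0.001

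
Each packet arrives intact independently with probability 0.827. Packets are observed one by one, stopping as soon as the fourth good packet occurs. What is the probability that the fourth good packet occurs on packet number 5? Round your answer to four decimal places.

0.3237

Y = trial on which the fourth success occurs; negative binomial, r=4, p=0.827.
P(Y=5) = C(4,3) · p^4 · (1−p)^1
= 4 · 0.46776 · 0.173 = 0.323689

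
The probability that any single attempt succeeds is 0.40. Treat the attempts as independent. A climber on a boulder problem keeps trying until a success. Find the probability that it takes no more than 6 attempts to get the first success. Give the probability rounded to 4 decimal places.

Y = number of attempts to the first success; geometric, p = 0.40.
P(Y ≤ 6) = 1 − (1−p)^6 = 1 − 0.046656 = 0.953344

0.9533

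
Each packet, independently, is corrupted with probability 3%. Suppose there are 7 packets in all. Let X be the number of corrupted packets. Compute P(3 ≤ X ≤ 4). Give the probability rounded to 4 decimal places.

X ~ Binomial(7, 0.03); P(3 ≤ X ≤ 4) = Σ C(7,k) p^k (1−p)^(7−k) over k:
  k=3: C(7,3)·0.03^3·0.97^4 = 0.000837
  k=4: C(7,4)·0.03^4·0.97^3 = 0.000026
Total = 0.000862

0.0009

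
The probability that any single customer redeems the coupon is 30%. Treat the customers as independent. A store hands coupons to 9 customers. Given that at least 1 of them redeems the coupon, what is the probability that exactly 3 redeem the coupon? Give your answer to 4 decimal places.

X ~ Binomial(9, 0.30). Want P(X=3 | X≥1) = P(X=3) / P(X≥1).
P(X=3) = C(9,3)·0.30^3·0.70^6 = 0.266828
P(X≥1) = 1 − 0.040354 = 0.959646
Ratio = 0.266828 / 0.959646 = 0.278048

0.2780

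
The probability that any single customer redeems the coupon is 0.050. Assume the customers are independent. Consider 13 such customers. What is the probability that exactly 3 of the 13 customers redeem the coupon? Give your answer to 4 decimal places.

0.0214

X ~ Binomial(n=13, p=0.05).
P(X=3) = C(13,3) · p^3 · (1−p)^10
= 286 · 0.000125 · 0.59874 = 0.021405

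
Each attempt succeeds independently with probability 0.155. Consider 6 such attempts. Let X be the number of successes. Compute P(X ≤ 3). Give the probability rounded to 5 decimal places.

0.99335

X ~ Binomial(6, 0.155); P(X ≤ 3) = Σ C(6,k) p^k (1−p)^(6−k) over k:
  k=0: C(6,0)·0.155^0·0.845^6 = 0.3640326
  k=1: C(6,1)·0.155^1·0.845^5 = 0.4006512
  k=2: C(6,2)·0.155^2·0.845^4 = 0.1837306
  k=3: C(6,3)·0.155^3·0.845^3 = 0.0449361
Total = 0.9933505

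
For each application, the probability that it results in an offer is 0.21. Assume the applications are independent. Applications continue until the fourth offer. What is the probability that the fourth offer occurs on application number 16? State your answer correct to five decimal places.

Y = trial on which the fourth success occurs; negative binomial, r=4, p=0.21.
P(Y=16) = C(15,3) · p^4 · (1−p)^12
= 455 · 0.0019448 · 0.059092 = 0.0522894

0.05229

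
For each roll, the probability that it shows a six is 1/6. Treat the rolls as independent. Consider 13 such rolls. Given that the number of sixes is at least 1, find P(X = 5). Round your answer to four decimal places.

X ~ Binomial(13, 0.166667). Want P(X=5 | X≥1) = P(X=5) / P(X≥1).
P(X=5) = C(13,5)·0.166667^5·0.833333^8 = 0.038492
P(X≥1) = 1 − 0.093464 = 0.906536
Ratio = 0.038492 / 0.906536 = 0.042461

0.0425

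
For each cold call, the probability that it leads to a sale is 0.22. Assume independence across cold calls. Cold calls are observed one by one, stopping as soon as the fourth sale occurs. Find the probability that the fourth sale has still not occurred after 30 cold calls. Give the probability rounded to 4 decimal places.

Needing more than 30 cold calls ⇔ fewer than 4 successes in the first 30. With X ~ Binomial(30, 0.22), P(Y > 30) = P(X ≤ 3).
  k=0: C(30,0)·0.22^0·0.78^30 = 0.000579
  k=1: C(30,1)·0.22^1·0.78^29 = 0.004901
  k=2: C(30,2)·0.22^2·0.78^28 = 0.020044
  k=3: C(30,3)·0.22^3·0.78^27 = 0.052765
P(X ≤ 3) = 0.078289

0.0783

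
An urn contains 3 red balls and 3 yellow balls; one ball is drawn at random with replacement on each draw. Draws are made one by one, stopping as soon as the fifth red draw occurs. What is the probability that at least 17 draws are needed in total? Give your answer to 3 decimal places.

0.038

Needing more than 16 draws ⇔ fewer than 5 successes in the first 16. With X ~ Binomial(16, 0.50), P(Y > 16) = P(X ≤ 4).
  k=0: C(16,0)·0.50^0·0.50^16 = 0.00002
  k=1: C(16,1)·0.50^1·0.50^15 = 0.00024
  k=2: C(16,2)·0.50^2·0.50^14 = 0.00183
  k=3: C(16,3)·0.50^3·0.50^13 = 0.00854
  k=4: C(16,4)·0.50^4·0.50^12 = 0.02777
P(X ≤ 4) = 0.03841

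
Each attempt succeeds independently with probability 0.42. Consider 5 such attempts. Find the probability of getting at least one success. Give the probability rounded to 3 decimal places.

0.934

P(at least one) = 1 − P(none) = 1 − (1 − 0.42)^5
= 1 − 0.06564 = 0.93436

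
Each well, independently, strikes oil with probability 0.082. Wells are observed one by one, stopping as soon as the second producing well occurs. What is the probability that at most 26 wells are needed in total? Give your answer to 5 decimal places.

0.64077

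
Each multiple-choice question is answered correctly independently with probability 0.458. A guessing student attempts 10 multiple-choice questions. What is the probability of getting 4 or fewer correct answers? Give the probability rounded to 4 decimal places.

0.4836

X ~ Binomial(10, 0.458); P(X ≤ 4) = Σ C(10,k) p^k (1−p)^(10−k) over k:
  k=0: C(10,0)·0.458^0·0.542^10 = 0.002188
  k=1: C(10,1)·0.458^1·0.542^9 = 0.018487
  k=2: C(10,2)·0.458^2·0.542^8 = 0.070297
  k=3: C(10,3)·0.458^3·0.542^7 = 0.158406
  k=4: C(10,4)·0.458^4·0.542^6 = 0.234249
Total = 0.483627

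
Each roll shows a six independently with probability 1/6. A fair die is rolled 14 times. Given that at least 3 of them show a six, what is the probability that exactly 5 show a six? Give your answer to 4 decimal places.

X ~ Binomial(14, 0.166667). Want P(X=5 | X≥3) = P(X=5) / P(X≥3).
P(X=5) = C(14,5)·0.166667^5·0.833333^9 = 0.049897
P(X≥3) = 1 − 0.077887 − 0.218082 − 0.283507 = 0.420524
Ratio = 0.049897 / 0.420524 = 0.118655

0.1187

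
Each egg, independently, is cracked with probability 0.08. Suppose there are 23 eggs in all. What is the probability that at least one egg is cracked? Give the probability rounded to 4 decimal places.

0.8531

P(at least one) = 1 − P(none) = 1 − (1 − 0.08)^23
= 1 − 0.146933 = 0.853067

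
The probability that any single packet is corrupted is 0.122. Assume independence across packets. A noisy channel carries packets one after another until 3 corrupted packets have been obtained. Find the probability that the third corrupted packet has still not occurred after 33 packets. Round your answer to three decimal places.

0.215

Needing more than 33 packets ⇔ fewer than 3 successes in the first 33. With X ~ Binomial(33, 0.122), P(Y > 33) = P(X ≤ 2).
  k=0: C(33,0)·0.122^0·0.878^33 = 0.01366
  k=1: C(33,1)·0.122^1·0.878^32 = 0.06262
  k=2: C(33,2)·0.122^2·0.878^31 = 0.13921
P(X ≤ 2) = 0.21549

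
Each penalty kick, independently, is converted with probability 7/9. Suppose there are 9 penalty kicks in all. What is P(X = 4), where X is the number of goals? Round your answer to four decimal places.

X ~ Binomial(n=9, p=0.777778).
P(X=4) = C(9,4) · p^4 · (1−p)^5
= 126 · 0.36595 · 0.00054192 = 0.024988

0.0250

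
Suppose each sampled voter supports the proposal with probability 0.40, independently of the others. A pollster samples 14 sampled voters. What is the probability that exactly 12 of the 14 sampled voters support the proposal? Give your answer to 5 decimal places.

0.00055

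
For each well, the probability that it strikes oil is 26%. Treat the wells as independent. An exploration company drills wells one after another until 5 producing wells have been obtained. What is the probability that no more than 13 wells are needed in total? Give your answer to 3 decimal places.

0.232

Finishing within 13 wells ⇔ at least 5 successes in the first 13. With X ~ Binomial(13, 0.26), P(Y ≤ 13) = 1 − P(X ≤ 4).
  k=0: C(13,0)·0.26^0·0.74^13 = 0.01995
  k=1: C(13,1)·0.26^1·0.74^12 = 0.09114
  k=2: C(13,2)·0.26^2·0.74^11 = 0.19213
  k=3: C(13,3)·0.26^3·0.74^10 = 0.24752
  k=4: C(13,4)·0.26^4·0.74^9 = 0.21741
1 − 0.76815 = 0.23185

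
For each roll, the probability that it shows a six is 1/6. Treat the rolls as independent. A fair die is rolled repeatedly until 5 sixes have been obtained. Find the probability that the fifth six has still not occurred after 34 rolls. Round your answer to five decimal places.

0.30944

Needing more than 34 rolls ⇔ fewer than 5 successes in the first 34. With X ~ Binomial(34, 0.166667), P(Y > 34) = P(X ≤ 4).
  k=0: C(34,0)·0.166667^0·0.833333^34 = 0.0020316
  k=1: C(34,1)·0.166667^1·0.833333^33 = 0.0138149
  k=2: C(34,2)·0.166667^2·0.833333^32 = 0.0455890
  k=3: C(34,3)·0.166667^3·0.833333^31 = 0.0972566
  k=4: C(34,4)·0.166667^4·0.833333^30 = 0.1507478
P(X ≤ 4) = 0.3094399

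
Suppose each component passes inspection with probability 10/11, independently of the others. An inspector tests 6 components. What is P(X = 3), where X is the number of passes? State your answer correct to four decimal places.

0.0113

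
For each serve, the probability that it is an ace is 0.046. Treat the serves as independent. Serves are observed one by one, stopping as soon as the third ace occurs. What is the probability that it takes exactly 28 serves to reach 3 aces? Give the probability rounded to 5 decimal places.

0.01053

Y = trial on which the third success occurs; negative binomial, r=3, p=0.046.
P(Y=28) = C(27,2) · p^3 · (1−p)^25
= 351 · 9.7336e-05 · 0.30811 = 0.0105266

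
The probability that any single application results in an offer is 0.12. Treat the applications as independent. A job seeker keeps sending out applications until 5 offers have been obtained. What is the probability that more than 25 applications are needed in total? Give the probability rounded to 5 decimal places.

Needing more than 25 applications ⇔ fewer than 5 successes in the first 25. With X ~ Binomial(25, 0.12), P(Y > 25) = P(X ≤ 4).
  k=0: C(25,0)·0.12^0·0.88^25 = 0.0409324
  k=1: C(25,1)·0.12^1·0.88^24 = 0.1395421
  k=2: C(25,2)·0.12^2·0.88^23 = 0.2283417
  k=3: C(25,3)·0.12^3·0.88^22 = 0.2387209
  k=4: C(25,4)·0.12^4·0.88^21 = 0.1790406
P(X ≤ 4) = 0.8265777

0.82658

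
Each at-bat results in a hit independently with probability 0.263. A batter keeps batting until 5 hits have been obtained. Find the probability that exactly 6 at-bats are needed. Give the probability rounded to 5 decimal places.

Y = trial on which the fifth success occurs; negative binomial, r=5, p=0.263.
P(Y=6) = C(5,4) · p^5 · (1−p)^1
= 5 · 0.0012583 · 0.737 = 0.0046368

0.00464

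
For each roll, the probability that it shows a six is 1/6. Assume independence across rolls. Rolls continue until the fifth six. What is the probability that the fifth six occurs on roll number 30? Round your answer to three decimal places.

Y = trial on which the fifth success occurs; negative binomial, r=5, p=0.166667.
P(Y=30) = C(29,4) · p^5 · (1−p)^25
= 23751 · 0.0001286 · 0.010483 = 0.03202

0.032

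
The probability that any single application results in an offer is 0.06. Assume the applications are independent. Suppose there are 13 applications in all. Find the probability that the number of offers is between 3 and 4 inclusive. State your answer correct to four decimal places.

X ~ Binomial(13, 0.06); P(3 ≤ X ≤ 4) = Σ C(13,k) p^k (1−p)^(13−k) over k:
  k=3: C(13,3)·0.06^3·0.94^10 = 0.033273
  k=4: C(13,4)·0.06^4·0.94^9 = 0.005310
Total = 0.038583

0.0386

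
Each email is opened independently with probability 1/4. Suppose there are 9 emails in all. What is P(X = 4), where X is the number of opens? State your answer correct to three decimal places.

0.117

X ~ Binomial(n=9, p=0.25).
P(X=4) = C(9,4) · p^4 · (1−p)^5
= 126 · 0.0039062 · 0.2373 = 0.11680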